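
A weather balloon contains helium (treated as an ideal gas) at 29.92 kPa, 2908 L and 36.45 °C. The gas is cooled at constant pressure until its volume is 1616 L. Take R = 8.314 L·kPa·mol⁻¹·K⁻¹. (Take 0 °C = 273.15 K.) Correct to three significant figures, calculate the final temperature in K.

T₂ ≈ 172 K

Convert: T₁ = 309.6 K.
Isobaric, so V/T is constant: P₂ = P₁; T₂ = T₁·(V₂/V₁) = 172.0 K.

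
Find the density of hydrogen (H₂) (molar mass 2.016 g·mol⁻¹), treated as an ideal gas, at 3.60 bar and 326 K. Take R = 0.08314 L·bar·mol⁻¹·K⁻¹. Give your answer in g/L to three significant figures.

ρ ≈ 0.268 g/L

ρ = PM/(RT) = (3.60 × 2.016) / (0.08314 × 326.0)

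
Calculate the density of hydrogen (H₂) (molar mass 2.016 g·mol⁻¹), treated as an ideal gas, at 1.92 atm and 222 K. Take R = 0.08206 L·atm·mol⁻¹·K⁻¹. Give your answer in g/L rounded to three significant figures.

ρ = PM/(RT) = (1.92 × 2.016) / (0.08206 × 222.0)

ρ ≈ 0.212 g/L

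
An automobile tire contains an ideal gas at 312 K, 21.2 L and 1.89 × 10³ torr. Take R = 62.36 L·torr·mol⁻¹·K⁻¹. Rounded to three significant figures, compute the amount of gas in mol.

PV = nRT ⇒ n = PV/(RT) = (1.89e+03 × 21.2) / (62.36 × 312)

n ≈ 2.06 mol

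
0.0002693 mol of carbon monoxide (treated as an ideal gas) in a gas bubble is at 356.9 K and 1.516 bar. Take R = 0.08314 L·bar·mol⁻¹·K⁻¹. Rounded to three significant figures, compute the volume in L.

V ≈ 0.00527 L

PV = nRT ⇒ V = nRT/P = (0.0002693 × 0.08314 × 356.9) / 1.516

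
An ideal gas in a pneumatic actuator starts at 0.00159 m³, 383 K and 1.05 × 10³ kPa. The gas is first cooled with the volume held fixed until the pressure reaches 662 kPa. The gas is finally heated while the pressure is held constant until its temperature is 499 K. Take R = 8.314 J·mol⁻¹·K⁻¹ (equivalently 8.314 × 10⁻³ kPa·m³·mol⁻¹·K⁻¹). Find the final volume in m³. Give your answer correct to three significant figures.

V₃ ≈ 0.00329 m³

Isochoric, so P/T is constant: V₂ = V₁; T₂ = T₁·(P₂/P₁) = 241.5 K.
Isobaric, so V/T is constant: P₃ = P₂; V₃ = V₂·(T₃/T₂) = 0.003286 m³.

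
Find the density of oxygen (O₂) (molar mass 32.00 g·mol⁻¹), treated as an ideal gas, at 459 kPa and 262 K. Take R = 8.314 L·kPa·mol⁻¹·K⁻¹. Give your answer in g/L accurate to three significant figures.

ρ ≈ 6.74 g/L

ρ = PM/(RT) = (459 × 32.00) / (8.314 × 262.0)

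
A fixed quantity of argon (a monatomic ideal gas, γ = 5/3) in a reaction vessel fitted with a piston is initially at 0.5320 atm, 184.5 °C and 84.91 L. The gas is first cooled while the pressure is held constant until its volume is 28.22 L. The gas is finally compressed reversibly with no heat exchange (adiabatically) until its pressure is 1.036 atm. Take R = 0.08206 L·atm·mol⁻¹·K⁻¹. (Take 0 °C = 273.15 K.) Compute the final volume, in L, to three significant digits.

Convert: T₁ = 457.6 K.
P constant ⇒ V ∝ T: P₂ = P₁; T₂ = T₁·(V₂/V₁) = 152.1 K.
Adiabatic (γ = 5/3), T V^(γ−1) and P V^γ constant: T₃ = T₂·(P₃/P₂)^((γ−1)/γ) = 198.6 K; V₃ = V₂·(P₂/P₃)^(1/γ) = 18.92 L.

V₃ ≈ 18.9 L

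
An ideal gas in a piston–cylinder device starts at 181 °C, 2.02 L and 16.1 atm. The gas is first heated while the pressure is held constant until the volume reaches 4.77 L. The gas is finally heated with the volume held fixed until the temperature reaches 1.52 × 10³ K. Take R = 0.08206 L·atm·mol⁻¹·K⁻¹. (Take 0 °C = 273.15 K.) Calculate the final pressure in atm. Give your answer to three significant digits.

Convert: T₁ = 454.1 K.
Isobaric, so V/T is constant: P₂ = P₁; T₂ = T₁·(V₂/V₁) = 1072 K.
Isochoric, so P/T is constant: V₃ = V₂; P₃ = P₂·(T₃/T₂) = 22.82 atm.

P₃ ≈ 22.8 atm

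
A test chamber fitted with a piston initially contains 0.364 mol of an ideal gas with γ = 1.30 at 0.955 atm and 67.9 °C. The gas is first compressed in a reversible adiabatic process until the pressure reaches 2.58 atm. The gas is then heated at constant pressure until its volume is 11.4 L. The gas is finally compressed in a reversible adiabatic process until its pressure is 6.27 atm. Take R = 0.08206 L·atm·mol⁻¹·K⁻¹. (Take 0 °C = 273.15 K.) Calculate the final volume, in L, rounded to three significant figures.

V₄ ≈ 5.76 L

Convert: T₁ = 341.0 K.
From PV = nRT: V₁ = nRT₁/P₁ = 10.67 L.
Reversible adiabatic, γ = 1.30: T₂ = T₁·(P₂/P₁)^((γ−1)/γ) = 429.0 K; V₂ = V₁·(P₁/P₂)^(1/γ) = 4.966 L.
Isobaric, so V/T is constant: P₃ = P₂; T₃ = T₂·(V₃/V₂) = 984.7 K.
Adiabatic (γ = 1.30), T V^(γ−1) and P V^γ constant: T₄ = T₃·(P₄/P₃)^((γ−1)/γ) = 1209 K; V₄ = V₃·(P₃/P₄)^(1/γ) = 5.758 L.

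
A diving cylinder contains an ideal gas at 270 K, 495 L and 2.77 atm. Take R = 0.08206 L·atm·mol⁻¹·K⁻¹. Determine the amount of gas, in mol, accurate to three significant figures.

n ≈ 61.9 mol

PV = nRT ⇒ n = PV/(RT) = (2.77 × 495) / (0.08206 × 270)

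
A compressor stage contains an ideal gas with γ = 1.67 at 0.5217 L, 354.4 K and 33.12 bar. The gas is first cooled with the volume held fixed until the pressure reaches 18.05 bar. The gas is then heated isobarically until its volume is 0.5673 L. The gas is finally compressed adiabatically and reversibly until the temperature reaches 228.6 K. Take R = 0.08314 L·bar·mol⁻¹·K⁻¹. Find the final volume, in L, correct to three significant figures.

Isochoric, so P/T is constant: V₂ = V₁; T₂ = T₁·(P₂/P₁) = 193.1 K.
P constant ⇒ V ∝ T: P₃ = P₂; T₃ = T₂·(V₃/V₂) = 210.0 K.
Adiabatic (γ = 1.67), T V^(γ−1) and P V^γ constant: P₄ = P₃·(T₄/T₃)^(γ/(γ−1)) = 22.30 bar; V₄ = V₃·(T₃/T₄)^(1/(γ−1)) = 0.4999 L.

V₄ ≈ 0.500 L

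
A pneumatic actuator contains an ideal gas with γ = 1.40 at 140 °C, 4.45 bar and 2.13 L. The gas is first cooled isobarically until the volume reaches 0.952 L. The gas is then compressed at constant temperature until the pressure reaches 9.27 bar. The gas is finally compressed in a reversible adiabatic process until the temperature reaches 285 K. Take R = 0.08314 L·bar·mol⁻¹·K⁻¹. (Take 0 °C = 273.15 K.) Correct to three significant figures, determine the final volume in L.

V₄ ≈ 0.154 L

Convert: T₁ = 413.1 K.
Isobaric, so V/T is constant: P₂ = P₁; T₂ = T₁·(V₂/V₁) = 184.7 K.
T constant ⇒ Boyle's law P V = const: T₃ = T₂; V₃ = V₂·(P₂/P₃) = 0.4570 L.
Reversible adiabatic, γ = 1.40: P₄ = P₃·(T₄/T₃)^(γ/(γ−1)) = 42.34 bar; V₄ = V₃·(T₃/T₄)^(1/(γ−1)) = 0.1544 L.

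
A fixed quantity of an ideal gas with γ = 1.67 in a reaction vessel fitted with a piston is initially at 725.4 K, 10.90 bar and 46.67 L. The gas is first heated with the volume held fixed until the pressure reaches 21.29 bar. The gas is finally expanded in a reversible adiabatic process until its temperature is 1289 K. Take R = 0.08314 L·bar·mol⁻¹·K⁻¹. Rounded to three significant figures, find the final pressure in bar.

P₃ ≈ 16.8 bar

Isochoric, so P/T is constant: V₂ = V₁; T₂ = T₁·(P₂/P₁) = 1417 K.
Adiabatic (γ = 1.67), T V^(γ−1) and P V^γ constant: P₃ = P₂·(T₃/T₂)^(γ/(γ−1)) = 16.82 bar; V₃ = V₂·(T₂/T₃)^(1/(γ−1)) = 53.75 L.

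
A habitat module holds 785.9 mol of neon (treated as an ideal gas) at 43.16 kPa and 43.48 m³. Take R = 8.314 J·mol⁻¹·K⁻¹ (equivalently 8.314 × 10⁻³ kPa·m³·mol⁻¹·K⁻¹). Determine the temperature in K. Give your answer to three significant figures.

T ≈ 287 K

PV = nRT ⇒ T = PV/(nR) = (43.16 × 43.48) / (785.9 × 8.314 × 10⁻³)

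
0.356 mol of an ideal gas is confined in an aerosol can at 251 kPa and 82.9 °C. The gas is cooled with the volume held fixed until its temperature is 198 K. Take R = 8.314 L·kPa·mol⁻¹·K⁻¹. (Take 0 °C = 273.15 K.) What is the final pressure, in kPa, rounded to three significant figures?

P₂ ≈ 140 kPa

Convert: T₁ = 356.0 K.
From PV = nRT: V₁ = nRT₁/P₁ = 4.199 L.
Isochoric, so P/T is constant: V₂ = V₁; P₂ = P₁·(T₂/T₁) = 139.6 kPa.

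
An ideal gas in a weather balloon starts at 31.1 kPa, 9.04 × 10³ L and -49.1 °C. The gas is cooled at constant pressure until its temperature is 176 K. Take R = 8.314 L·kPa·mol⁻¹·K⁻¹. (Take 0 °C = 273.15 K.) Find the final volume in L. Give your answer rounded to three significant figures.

V₂ ≈ 7.10e+03 L

Convert: T₁ = 224.0 K.
Isobaric, so V/T is constant: P₂ = P₁; V₂ = V₁·(T₂/T₁) = 7101 L.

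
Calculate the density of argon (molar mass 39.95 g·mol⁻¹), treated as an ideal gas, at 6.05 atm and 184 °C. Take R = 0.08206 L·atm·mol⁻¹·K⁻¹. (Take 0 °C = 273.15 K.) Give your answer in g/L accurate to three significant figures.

ρ ≈ 6.44 g/L

ρ = PM/(RT) = (6.05 × 39.95) / (0.08206 × 457.1)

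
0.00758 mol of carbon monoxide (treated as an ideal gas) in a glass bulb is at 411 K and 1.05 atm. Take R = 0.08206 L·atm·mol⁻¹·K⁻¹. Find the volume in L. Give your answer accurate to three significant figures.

V ≈ 0.243 L

PV = nRT ⇒ V = nRT/P = (0.00758 × 0.08206 × 411) / 1.05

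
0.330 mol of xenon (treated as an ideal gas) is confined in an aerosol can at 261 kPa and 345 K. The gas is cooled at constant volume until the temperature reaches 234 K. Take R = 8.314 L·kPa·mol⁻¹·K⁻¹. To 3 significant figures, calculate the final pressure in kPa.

From PV = nRT: V₁ = nRT₁/P₁ = 3.627 L.
V constant ⇒ P ∝ T: V₂ = V₁; P₂ = P₁·(T₂/T₁) = 177.0 kPa.

P₂ ≈ 177 kPa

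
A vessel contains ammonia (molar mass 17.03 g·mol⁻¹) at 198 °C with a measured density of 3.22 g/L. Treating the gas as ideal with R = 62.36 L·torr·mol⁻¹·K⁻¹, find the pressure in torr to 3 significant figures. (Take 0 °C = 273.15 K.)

ρ = PM/(RT) ⇒ P = ρRT/M = (3.22 × 62.36 × 471.1) / 17.03

P ≈ 5.56e+03 torr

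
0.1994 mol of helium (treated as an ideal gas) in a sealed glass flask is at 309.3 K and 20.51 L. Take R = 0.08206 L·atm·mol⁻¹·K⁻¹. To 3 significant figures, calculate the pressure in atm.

P ≈ 0.247 atm

PV = nRT ⇒ P = nRT/V = (0.1994 × 0.08206 × 309.3) / 20.51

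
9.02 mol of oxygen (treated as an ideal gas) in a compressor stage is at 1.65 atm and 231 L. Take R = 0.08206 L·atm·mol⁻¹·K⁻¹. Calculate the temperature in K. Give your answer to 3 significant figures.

PV = nRT ⇒ T = PV/(nR) = (1.65 × 231) / (9.02 × 0.08206)

T ≈ 515 K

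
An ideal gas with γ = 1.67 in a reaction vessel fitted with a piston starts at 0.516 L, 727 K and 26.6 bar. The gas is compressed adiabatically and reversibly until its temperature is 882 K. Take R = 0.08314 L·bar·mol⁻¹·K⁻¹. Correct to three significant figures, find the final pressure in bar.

Adiabatic (γ = 1.67), T V^(γ−1) and P V^γ constant: P₂ = P₁·(T₂/T₁)^(γ/(γ−1)) = 43.06 bar; V₂ = V₁·(T₁/T₂)^(1/(γ−1)) = 0.3867 L.

P₂ ≈ 43.1 bar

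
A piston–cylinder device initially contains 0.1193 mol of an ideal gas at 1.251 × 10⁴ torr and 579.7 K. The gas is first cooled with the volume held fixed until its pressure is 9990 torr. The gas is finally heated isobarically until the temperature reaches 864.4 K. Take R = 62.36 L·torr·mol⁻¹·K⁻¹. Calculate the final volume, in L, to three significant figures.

V₃ ≈ 0.644 L

From PV = nRT: V₁ = nRT₁/P₁ = 0.3447 L.
V constant ⇒ P ∝ T: V₂ = V₁; T₂ = T₁·(P₂/P₁) = 462.9 K.
P constant ⇒ V ∝ T: P₃ = P₂; V₃ = V₂·(T₃/T₂) = 0.6437 L.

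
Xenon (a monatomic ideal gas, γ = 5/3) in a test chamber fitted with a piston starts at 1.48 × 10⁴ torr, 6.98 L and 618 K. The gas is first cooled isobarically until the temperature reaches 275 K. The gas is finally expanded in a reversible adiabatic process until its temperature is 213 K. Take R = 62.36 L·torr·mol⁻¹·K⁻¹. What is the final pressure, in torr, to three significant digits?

Isobaric, so V/T is constant: P₂ = P₁; V₂ = V₁·(T₂/T₁) = 3.106 L.
Reversible adiabatic, γ = 5/3: P₃ = P₂·(T₃/T₂)^(γ/(γ−1)) = 7814 torr; V₃ = V₂·(T₂/T₃)^(1/(γ−1)) = 4.556 L.

P₃ ≈ 7.81e+03 torr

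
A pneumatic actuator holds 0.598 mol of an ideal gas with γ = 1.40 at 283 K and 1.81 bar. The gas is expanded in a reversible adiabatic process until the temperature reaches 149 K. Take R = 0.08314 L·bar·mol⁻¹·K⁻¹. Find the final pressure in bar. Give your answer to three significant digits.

P₂ ≈ 0.192 bar

From PV = nRT: V₁ = nRT₁/P₁ = 7.774 L.
Reversible adiabatic, γ = 1.40: P₂ = P₁·(T₂/T₁)^(γ/(γ−1)) = 0.1917 bar; V₂ = V₁·(T₁/T₂)^(1/(γ−1)) = 38.65 L.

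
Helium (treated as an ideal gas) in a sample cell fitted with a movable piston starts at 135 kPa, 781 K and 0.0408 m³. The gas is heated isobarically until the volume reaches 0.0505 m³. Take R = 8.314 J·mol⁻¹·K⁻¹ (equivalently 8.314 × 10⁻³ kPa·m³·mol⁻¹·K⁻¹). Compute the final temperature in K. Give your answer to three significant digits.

T₂ ≈ 967 K

P constant ⇒ V ∝ T: P₂ = P₁; T₂ = T₁·(V₂/V₁) = 966.7 K.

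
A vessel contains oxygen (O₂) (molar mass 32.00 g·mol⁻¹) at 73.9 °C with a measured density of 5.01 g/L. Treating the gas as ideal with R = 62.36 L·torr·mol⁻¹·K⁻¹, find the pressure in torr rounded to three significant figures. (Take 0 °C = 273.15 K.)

P ≈ 3.39e+03 torr

ρ = PM/(RT) ⇒ P = ρRT/M = (5.01 × 62.36 × 347.0) / 32.00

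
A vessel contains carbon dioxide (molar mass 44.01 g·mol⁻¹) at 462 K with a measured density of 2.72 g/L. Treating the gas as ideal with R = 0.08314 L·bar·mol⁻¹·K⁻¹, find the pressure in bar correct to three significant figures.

P ≈ 2.37 bar

ρ = PM/(RT) ⇒ P = ρRT/M = (2.72 × 0.08314 × 462.0) / 44.01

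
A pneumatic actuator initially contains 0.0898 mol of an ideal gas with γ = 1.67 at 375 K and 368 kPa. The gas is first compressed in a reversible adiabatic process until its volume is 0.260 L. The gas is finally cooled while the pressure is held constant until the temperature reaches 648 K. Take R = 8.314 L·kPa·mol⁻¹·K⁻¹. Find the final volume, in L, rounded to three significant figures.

V₃ ≈ 0.219 L

From PV = nRT: V₁ = nRT₁/P₁ = 0.7608 L.
Adiabatic (γ = 1.67), T V^(γ−1) and P V^γ constant: T₂ = T₁·(V₁/V₂)^(γ−1) = 769.9 K; P₂ = P₁·(V₁/V₂)^γ = 2211 kPa.
P constant ⇒ V ∝ T: P₃ = P₂; V₃ = V₂·(T₃/T₂) = 0.2188 L.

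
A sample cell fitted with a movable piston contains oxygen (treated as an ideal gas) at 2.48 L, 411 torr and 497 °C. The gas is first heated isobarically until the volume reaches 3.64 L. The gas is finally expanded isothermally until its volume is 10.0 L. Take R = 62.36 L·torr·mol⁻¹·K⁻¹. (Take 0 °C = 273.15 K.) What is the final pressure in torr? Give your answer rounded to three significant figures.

P₃ ≈ 150 torr

Convert: T₁ = 770.1 K.
Isobaric, so V/T is constant: P₂ = P₁; T₂ = T₁·(V₂/V₁) = 1130 K.
T constant ⇒ Boyle's law P V = const: T₃ = T₂; P₃ = P₂·(V₂/V₃) = 149.6 torr.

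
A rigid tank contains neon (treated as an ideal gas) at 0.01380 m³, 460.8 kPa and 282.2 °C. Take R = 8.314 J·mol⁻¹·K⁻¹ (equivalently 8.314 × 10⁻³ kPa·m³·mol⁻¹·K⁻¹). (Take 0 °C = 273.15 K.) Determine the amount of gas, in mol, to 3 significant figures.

Convert: T = 555.35 K.
PV = nRT ⇒ n = PV/(RT) = (460.8 × 0.01380) / (8.314 × 10⁻³ × 555.35)

n ≈ 1.38 mol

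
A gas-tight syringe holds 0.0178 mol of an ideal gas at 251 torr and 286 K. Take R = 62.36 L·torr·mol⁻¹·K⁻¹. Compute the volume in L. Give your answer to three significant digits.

V ≈ 1.26 L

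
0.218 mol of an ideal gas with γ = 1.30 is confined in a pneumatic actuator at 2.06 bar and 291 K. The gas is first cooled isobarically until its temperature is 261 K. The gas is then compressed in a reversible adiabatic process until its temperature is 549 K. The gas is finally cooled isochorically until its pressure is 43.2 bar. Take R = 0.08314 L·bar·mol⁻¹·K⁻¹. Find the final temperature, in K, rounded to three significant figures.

From PV = nRT: V₁ = nRT₁/P₁ = 2.560 L.
Isobaric, so V/T is constant: P₂ = P₁; V₂ = V₁·(T₂/T₁) = 2.296 L.
Adiabatic (γ = 1.30), T V^(γ−1) and P V^γ constant: P₃ = P₂·(T₃/T₂)^(γ/(γ−1)) = 51.67 bar; V₃ = V₂·(T₂/T₃)^(1/(γ−1)) = 0.1926 L.
Isochoric, so P/T is constant: V₄ = V₃; T₄ = T₃·(P₄/P₃) = 459.0 K.

T₄ ≈ 459 K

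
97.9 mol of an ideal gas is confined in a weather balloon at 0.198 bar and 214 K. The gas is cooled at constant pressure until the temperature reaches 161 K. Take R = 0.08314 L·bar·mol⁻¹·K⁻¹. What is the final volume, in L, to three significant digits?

From PV = nRT: V₁ = nRT₁/P₁ = 8797 L.
P constant ⇒ V ∝ T: P₂ = P₁; V₂ = V₁·(T₂/T₁) = 6618 L.

V₂ ≈ 6.62e+03 L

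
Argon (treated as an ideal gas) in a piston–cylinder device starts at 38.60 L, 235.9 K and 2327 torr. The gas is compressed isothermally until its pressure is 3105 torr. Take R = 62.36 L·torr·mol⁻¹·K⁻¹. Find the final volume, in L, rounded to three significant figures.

V₂ ≈ 28.9 L

Isothermal, so P V is constant: T₂ = T₁; V₂ = V₁·(P₁/P₂) = 28.93 L.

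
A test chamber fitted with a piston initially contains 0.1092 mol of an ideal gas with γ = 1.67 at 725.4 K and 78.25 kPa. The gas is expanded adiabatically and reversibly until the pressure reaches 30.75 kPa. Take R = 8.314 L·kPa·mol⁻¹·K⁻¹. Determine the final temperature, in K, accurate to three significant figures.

From PV = nRT: V₁ = nRT₁/P₁ = 8.416 L.
Adiabatic (γ = 1.67), T V^(γ−1) and P V^γ constant: T₂ = T₁·(P₂/P₁)^((γ−1)/γ) = 498.7 K; V₂ = V₁·(P₁/P₂)^(1/γ) = 14.72 L.

T₂ ≈ 499 K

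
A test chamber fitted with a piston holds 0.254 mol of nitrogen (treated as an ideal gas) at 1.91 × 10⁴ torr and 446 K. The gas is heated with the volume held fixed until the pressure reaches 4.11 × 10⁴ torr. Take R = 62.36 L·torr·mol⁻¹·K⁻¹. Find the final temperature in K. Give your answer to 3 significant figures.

From PV = nRT: V₁ = nRT₁/P₁ = 0.3699 L.
V constant ⇒ P ∝ T: V₂ = V₁; T₂ = T₁·(P₂/P₁) = 959.7 K.

T₂ ≈ 960 K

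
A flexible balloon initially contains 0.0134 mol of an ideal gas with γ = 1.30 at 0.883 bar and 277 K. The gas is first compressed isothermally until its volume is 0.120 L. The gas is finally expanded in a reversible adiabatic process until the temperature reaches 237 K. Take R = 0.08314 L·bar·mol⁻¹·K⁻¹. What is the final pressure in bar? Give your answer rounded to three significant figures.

P₃ ≈ 1.31 bar

From PV = nRT: V₁ = nRT₁/P₁ = 0.3495 L.
Isothermal, so P V is constant: T₂ = T₁; P₂ = P₁·(V₁/V₂) = 2.572 bar.
Adiabatic (γ = 1.30), T V^(γ−1) and P V^γ constant: P₃ = P₂·(T₃/T₂)^(γ/(γ−1)) = 1.308 bar; V₃ = V₂·(T₂/T₃)^(1/(γ−1)) = 0.2018 L.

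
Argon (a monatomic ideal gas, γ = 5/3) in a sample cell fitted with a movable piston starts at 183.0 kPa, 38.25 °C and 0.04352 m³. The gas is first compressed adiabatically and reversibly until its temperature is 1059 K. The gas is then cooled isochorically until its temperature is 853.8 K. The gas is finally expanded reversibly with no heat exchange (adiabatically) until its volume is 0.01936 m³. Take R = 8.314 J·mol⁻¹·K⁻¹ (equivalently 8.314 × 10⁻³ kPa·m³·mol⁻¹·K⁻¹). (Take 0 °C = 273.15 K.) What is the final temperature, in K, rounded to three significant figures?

T₄ ≈ 431 K

Convert: T₁ = 311.4 K.
Reversible adiabatic, γ = 5/3: P₂ = P₁·(T₂/T₁)^(γ/(γ−1)) = 3903 kPa; V₂ = V₁·(T₁/T₂)^(1/(γ−1)) = 0.006939 m³.
V constant ⇒ P ∝ T: V₃ = V₂; P₃ = P₂·(T₃/T₂) = 3147 kPa.
Reversible adiabatic, γ = 5/3: T₄ = T₃·(V₃/V₄)^(γ−1) = 430.8 K; P₄ = P₃·(V₃/V₄)^γ = 569.1 kPa.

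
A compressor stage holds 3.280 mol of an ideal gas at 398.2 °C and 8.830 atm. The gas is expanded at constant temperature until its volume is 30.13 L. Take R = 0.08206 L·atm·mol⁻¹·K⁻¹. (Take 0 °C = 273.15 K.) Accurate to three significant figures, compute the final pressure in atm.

P₂ ≈ 6.00 atm

Convert: T₁ = 671.3 K.
From PV = nRT: V₁ = nRT₁/P₁ = 20.46 L.
Isothermal, so P V is constant: T₂ = T₁; P₂ = P₁·(V₁/V₂) = 5.997 atm.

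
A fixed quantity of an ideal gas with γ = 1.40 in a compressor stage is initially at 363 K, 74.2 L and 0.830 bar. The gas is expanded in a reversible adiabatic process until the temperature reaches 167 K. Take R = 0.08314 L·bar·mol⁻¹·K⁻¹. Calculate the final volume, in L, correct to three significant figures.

V₂ ≈ 517 L

Adiabatic (γ = 1.40), T V^(γ−1) and P V^γ constant: P₂ = P₁·(T₂/T₁)^(γ/(γ−1)) = 0.05482 bar; V₂ = V₁·(T₁/T₂)^(1/(γ−1)) = 516.9 L.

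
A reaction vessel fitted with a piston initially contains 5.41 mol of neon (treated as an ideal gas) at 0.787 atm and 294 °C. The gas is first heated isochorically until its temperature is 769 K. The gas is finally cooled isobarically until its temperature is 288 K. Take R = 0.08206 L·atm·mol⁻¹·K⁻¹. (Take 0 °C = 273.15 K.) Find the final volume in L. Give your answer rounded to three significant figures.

Convert: T₁ = 567.1 K.
From PV = nRT: V₁ = nRT₁/P₁ = 319.9 L.
V constant ⇒ P ∝ T: V₂ = V₁; P₂ = P₁·(T₂/T₁) = 1.067 atm.
Isobaric, so V/T is constant: P₃ = P₂; V₃ = V₂·(T₃/T₂) = 119.8 L.

V₃ ≈ 120 L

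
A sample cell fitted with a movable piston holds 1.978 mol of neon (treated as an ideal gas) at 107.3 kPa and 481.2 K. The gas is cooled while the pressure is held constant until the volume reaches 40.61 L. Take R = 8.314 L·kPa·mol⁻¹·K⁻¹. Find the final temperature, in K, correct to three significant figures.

From PV = nRT: V₁ = nRT₁/P₁ = 73.75 L.
Isobaric, so V/T is constant: P₂ = P₁; T₂ = T₁·(V₂/V₁) = 265.0 K.

T₂ ≈ 265 K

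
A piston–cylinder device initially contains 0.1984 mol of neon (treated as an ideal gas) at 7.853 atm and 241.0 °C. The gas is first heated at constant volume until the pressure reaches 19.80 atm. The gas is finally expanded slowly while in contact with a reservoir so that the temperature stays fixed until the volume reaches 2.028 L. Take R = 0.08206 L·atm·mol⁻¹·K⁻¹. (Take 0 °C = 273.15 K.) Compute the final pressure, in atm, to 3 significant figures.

Convert: T₁ = 514.1 K.
From PV = nRT: V₁ = nRT₁/P₁ = 1.066 L.
V constant ⇒ P ∝ T: V₂ = V₁; T₂ = T₁·(P₂/P₁) = 1296 K.
T constant ⇒ Boyle's law P V = const: T₃ = T₂; P₃ = P₂·(V₂/V₃) = 10.41 atm.

P₃ ≈ 10.4 atm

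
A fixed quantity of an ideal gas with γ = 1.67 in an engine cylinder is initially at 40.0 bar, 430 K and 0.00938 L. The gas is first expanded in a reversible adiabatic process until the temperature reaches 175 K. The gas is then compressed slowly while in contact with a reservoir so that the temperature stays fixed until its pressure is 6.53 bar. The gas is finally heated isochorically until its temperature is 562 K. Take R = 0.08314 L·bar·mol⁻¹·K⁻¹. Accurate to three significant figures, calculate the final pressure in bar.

P₄ ≈ 21.0 bar

Adiabatic (γ = 1.67), T V^(γ−1) and P V^γ constant: P₂ = P₁·(T₂/T₁)^(γ/(γ−1)) = 4.255 bar; V₂ = V₁·(T₁/T₂)^(1/(γ−1)) = 0.03589 L.
T constant ⇒ Boyle's law P V = const: T₃ = T₂; V₃ = V₂·(P₂/P₃) = 0.02338 L.
V constant ⇒ P ∝ T: V₄ = V₃; P₄ = P₃·(T₄/T₃) = 20.97 bar.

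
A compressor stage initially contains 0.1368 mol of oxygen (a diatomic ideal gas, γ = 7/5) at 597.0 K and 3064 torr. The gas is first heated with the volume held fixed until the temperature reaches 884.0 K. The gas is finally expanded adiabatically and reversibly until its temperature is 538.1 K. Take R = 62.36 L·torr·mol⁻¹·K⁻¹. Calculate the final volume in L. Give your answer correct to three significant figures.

From PV = nRT: V₁ = nRT₁/P₁ = 1.662 L.
Isochoric, so P/T is constant: V₂ = V₁; P₂ = P₁·(T₂/T₁) = 4537 torr.
Reversible adiabatic, γ = 7/5: P₃ = P₂·(T₃/T₂)^(γ/(γ−1)) = 798.4 torr; V₃ = V₂·(T₂/T₃)^(1/(γ−1)) = 5.750 L.

V₃ ≈ 5.75 L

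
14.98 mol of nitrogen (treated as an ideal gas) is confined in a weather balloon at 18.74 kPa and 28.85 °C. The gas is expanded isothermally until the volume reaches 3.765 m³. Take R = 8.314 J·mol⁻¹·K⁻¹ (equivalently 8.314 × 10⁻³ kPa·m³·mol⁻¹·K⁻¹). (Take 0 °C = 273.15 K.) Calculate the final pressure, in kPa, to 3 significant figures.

Convert: T₁ = 302.0 K.
From PV = nRT: V₁ = nRT₁/P₁ = 2.007 m³.
Isothermal, so P V is constant: T₂ = T₁; P₂ = P₁·(V₁/V₂) = 9.990 kPa.

P₂ ≈ 9.99 kPa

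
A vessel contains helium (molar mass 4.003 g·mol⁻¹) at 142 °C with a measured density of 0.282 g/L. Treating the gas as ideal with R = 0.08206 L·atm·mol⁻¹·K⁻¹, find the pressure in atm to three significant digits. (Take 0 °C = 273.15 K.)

P ≈ 2.40 atm

ρ = PM/(RT) ⇒ P = ρRT/M = (0.282 × 0.08206 × 415.1) / 4.003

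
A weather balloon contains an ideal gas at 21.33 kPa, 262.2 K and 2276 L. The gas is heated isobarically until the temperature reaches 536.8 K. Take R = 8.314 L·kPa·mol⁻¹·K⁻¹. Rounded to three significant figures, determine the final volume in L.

Isobaric, so V/T is constant: P₂ = P₁; V₂ = V₁·(T₂/T₁) = 4660 L.

V₂ ≈ 4.66e+03 L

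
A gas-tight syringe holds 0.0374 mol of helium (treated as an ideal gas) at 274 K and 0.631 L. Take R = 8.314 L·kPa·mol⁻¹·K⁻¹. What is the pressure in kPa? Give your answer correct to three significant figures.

P ≈ 135 kPa

PV = nRT ⇒ P = nRT/V = (0.0374 × 8.314 × 274) / 0.631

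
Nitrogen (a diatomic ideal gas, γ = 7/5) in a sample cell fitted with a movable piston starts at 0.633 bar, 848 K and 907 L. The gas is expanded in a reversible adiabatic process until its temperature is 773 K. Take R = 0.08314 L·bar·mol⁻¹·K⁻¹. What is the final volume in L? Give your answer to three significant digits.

V₂ ≈ 1.14e+03 L

Adiabatic (γ = 7/5), T V^(γ−1) and P V^γ constant: P₂ = P₁·(T₂/T₁)^(γ/(γ−1)) = 0.4578 bar; V₂ = V₁·(T₁/T₂)^(1/(γ−1)) = 1143 L.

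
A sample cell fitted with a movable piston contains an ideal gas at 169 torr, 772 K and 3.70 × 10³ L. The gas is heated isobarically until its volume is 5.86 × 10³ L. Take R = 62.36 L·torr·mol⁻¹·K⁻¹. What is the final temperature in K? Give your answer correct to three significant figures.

T₂ ≈ 1.22e+03 K

P constant ⇒ V ∝ T: P₂ = P₁; T₂ = T₁·(V₂/V₁) = 1223 K.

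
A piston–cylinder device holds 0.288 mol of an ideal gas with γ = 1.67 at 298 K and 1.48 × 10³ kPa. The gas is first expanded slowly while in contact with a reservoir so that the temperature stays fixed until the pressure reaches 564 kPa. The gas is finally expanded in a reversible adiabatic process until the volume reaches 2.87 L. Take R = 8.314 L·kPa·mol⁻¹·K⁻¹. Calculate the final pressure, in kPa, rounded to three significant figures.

From PV = nRT: V₁ = nRT₁/P₁ = 0.4821 L.
Isothermal, so P V is constant: T₂ = T₁; V₂ = V₁·(P₁/P₂) = 1.265 L.
Adiabatic (γ = 1.67), T V^(γ−1) and P V^γ constant: T₃ = T₂·(V₂/V₃)^(γ−1) = 172.1 K; P₃ = P₂·(V₂/V₃)^γ = 143.6 kPa.

P₃ ≈ 144 kPa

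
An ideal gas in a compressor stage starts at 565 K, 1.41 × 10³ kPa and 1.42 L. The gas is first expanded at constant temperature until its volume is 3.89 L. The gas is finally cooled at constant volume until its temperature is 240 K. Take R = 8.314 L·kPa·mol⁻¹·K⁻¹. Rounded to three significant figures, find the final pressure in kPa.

P₃ ≈ 219 kPa

Isothermal, so P V is constant: T₂ = T₁; P₂ = P₁·(V₁/V₂) = 514.7 kPa.
Isochoric, so P/T is constant: V₃ = V₂; P₃ = P₂·(T₃/T₂) = 218.6 kPa.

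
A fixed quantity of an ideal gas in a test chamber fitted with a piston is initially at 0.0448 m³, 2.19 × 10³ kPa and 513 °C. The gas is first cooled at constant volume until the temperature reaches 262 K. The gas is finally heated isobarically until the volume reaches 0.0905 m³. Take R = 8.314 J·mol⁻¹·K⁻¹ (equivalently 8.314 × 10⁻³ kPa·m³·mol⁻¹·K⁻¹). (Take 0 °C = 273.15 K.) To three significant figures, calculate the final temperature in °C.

Convert: T₁ = 786.1 K.
V constant ⇒ P ∝ T: V₂ = V₁; P₂ = P₁·(T₂/T₁) = 729.9 kPa.
P constant ⇒ V ∝ T: P₃ = P₂; T₃ = T₂·(V₃/V₂) = 529.3 K.

T₃ ≈ 256 °C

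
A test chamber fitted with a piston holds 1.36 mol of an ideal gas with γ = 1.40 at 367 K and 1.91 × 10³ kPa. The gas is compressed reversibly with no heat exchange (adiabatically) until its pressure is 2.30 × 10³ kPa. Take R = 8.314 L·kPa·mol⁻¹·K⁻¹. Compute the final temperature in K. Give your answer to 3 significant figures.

T₂ ≈ 387 K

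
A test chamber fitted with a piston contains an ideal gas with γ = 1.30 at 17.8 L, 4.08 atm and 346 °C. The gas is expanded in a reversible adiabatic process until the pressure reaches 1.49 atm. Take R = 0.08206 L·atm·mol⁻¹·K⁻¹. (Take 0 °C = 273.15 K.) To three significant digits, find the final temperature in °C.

T₂ ≈ 218 °C

Convert: T₁ = 619.1 K.
Adiabatic (γ = 1.30), T V^(γ−1) and P V^γ constant: T₂ = T₁·(P₂/P₁)^((γ−1)/γ) = 490.7 K; V₂ = V₁·(P₁/P₂)^(1/γ) = 38.63 L.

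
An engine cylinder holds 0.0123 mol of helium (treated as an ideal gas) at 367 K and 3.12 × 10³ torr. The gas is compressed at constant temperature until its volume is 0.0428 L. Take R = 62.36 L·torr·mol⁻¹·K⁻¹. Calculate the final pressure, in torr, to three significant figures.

From PV = nRT: V₁ = nRT₁/P₁ = 0.09022 L.
T constant ⇒ Boyle's law P V = const: T₂ = T₁; P₂ = P₁·(V₁/V₂) = 6577 torr.

P₂ ≈ 6.58e+03 torr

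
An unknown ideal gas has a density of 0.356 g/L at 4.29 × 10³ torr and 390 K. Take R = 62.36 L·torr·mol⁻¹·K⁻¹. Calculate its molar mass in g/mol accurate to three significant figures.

ρ = PM/(RT) ⇒ M = ρRT/P = (0.356 × 62.36 × 390.0) / 4.29e+03

M ≈ 2.02 g/mol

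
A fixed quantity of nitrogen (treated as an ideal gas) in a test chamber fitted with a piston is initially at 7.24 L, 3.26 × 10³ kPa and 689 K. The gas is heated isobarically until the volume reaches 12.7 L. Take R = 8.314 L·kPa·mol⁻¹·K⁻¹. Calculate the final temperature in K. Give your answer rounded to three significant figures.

T₂ ≈ 1.21e+03 K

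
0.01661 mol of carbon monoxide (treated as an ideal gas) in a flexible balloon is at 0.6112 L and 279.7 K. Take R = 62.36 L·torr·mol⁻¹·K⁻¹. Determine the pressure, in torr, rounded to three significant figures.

P ≈ 474 torr

PV = nRT ⇒ P = nRT/V = (0.01661 × 62.36 × 279.7) / 0.6112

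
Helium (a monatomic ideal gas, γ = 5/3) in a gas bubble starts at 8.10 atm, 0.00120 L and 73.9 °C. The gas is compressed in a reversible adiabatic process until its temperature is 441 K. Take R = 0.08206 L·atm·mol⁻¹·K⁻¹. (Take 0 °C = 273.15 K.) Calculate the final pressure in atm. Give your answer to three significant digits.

P₂ ≈ 14.7 atm

Convert: T₁ = 347.0 K.
Adiabatic (γ = 5/3), T V^(γ−1) and P V^γ constant: P₂ = P₁·(T₂/T₁)^(γ/(γ−1)) = 14.74 atm; V₂ = V₁·(T₁/T₂)^(1/(γ−1)) = 0.0008377 L.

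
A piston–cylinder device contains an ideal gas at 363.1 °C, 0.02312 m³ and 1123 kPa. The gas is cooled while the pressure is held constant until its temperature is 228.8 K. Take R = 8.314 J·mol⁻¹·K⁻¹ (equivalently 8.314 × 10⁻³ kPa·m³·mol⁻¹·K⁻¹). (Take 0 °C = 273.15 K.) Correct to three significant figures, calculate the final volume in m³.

Convert: T₁ = 636.2 K.
Isobaric, so V/T is constant: P₂ = P₁; V₂ = V₁·(T₂/T₁) = 0.008314 m³.

V₂ ≈ 0.00831 m³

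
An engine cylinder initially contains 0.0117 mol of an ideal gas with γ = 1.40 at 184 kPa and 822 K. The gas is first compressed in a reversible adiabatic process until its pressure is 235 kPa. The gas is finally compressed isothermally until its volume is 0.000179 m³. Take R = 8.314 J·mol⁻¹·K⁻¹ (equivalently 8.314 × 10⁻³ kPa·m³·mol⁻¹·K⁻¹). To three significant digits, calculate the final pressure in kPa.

P₃ ≈ 479 kPa

From PV = nRT: V₁ = nRT₁/P₁ = 0.0004346 m³.
Reversible adiabatic, γ = 1.40: T₂ = T₁·(P₂/P₁)^((γ−1)/γ) = 881.5 K; V₂ = V₁·(P₁/P₂)^(1/γ) = 0.0003649 m³.
Isothermal, so P V is constant: T₃ = T₂; P₃ = P₂·(V₂/V₃) = 479.0 kPa.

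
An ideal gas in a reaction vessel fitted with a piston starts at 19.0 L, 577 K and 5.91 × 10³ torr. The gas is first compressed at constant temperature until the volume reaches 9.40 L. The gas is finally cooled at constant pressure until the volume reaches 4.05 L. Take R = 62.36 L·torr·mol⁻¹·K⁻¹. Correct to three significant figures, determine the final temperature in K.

Isothermal, so P V is constant: T₂ = T₁; P₂ = P₁·(V₁/V₂) = 1.195e+04 torr.
P constant ⇒ V ∝ T: P₃ = P₂; T₃ = T₂·(V₃/V₂) = 248.6 K.

T₃ ≈ 249 K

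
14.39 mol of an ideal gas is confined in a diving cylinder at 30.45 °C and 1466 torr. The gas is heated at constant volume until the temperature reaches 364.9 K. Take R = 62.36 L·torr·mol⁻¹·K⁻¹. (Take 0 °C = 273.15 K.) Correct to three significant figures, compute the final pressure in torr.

Convert: T₁ = 303.6 K.
From PV = nRT: V₁ = nRT₁/P₁ = 185.8 L.
Isochoric, so P/T is constant: V₂ = V₁; P₂ = P₁·(T₂/T₁) = 1762 torr.

P₂ ≈ 1.76e+03 torr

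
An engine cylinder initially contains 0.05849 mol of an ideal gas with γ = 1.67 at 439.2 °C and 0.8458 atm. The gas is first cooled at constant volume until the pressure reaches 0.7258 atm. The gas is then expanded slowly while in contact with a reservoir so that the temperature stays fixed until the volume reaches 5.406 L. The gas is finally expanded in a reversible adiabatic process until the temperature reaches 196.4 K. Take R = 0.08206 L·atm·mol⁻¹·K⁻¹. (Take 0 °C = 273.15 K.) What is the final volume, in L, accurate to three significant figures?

V₄ ≈ 29.4 L

Convert: T₁ = 712.3 K.
From PV = nRT: V₁ = nRT₁/P₁ = 4.042 L.
V constant ⇒ P ∝ T: V₂ = V₁; T₂ = T₁·(P₂/P₁) = 611.3 K.
T constant ⇒ Boyle's law P V = const: T₃ = T₂; P₃ = P₂·(V₂/V₃) = 0.5427 atm.
Adiabatic (γ = 1.67), T V^(γ−1) and P V^γ constant: P₄ = P₃·(T₄/T₃)^(γ/(γ−1)) = 0.03203 atm; V₄ = V₃·(T₃/T₄)^(1/(γ−1)) = 29.43 L.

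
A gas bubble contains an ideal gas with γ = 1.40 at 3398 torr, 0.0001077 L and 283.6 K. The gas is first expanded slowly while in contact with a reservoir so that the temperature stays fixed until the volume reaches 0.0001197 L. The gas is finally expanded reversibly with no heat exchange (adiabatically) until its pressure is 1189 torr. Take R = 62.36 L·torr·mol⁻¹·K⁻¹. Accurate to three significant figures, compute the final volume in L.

V₃ ≈ 0.000235 L

Isothermal, so P V is constant: T₂ = T₁; P₂ = P₁·(V₁/V₂) = 3057 torr.
Reversible adiabatic, γ = 1.40: T₃ = T₂·(P₃/P₂)^((γ−1)/γ) = 216.5 K; V₃ = V₂·(P₂/P₃)^(1/γ) = 0.0002350 L.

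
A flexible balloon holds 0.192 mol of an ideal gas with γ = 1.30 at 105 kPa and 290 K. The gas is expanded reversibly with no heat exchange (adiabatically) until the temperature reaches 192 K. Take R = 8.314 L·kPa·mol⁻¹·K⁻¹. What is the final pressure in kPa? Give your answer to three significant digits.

P₂ ≈ 17.6 kPa

From PV = nRT: V₁ = nRT₁/P₁ = 4.409 L.
Reversible adiabatic, γ = 1.30: P₂ = P₁·(T₂/T₁)^(γ/(γ−1)) = 17.58 kPa; V₂ = V₁·(T₁/T₂)^(1/(γ−1)) = 17.43 L.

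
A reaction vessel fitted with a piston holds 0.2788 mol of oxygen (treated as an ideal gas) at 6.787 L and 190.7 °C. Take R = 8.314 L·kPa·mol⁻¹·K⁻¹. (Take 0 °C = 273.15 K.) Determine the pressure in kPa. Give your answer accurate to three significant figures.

P ≈ 158 kPa

Convert: T = 463.85 K.
PV = nRT ⇒ P = nRT/V = (0.2788 × 8.314 × 463.85) / 6.787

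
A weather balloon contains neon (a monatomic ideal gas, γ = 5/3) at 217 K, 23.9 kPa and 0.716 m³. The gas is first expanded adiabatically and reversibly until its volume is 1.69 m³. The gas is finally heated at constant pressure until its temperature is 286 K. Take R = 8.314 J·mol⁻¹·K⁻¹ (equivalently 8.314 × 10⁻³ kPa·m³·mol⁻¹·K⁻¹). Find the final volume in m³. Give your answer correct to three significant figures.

V₃ ≈ 3.95 m³

Reversible adiabatic, γ = 5/3: T₂ = T₁·(V₁/V₂)^(γ−1) = 122.4 K; P₂ = P₁·(V₁/V₂)^γ = 5.712 kPa.
Isobaric, so V/T is constant: P₃ = P₂; V₃ = V₂·(T₃/T₂) = 3.949 m³.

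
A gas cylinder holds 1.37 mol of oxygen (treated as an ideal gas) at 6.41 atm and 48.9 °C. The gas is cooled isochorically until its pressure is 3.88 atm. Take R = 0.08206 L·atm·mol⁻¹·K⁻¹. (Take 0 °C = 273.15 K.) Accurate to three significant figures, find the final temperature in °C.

T₂ ≈ -78.2 °C

Convert: T₁ = 322.0 K.
From PV = nRT: V₁ = nRT₁/P₁ = 5.648 L.
Isochoric, so P/T is constant: V₂ = V₁; T₂ = T₁·(P₂/P₁) = 194.9 K.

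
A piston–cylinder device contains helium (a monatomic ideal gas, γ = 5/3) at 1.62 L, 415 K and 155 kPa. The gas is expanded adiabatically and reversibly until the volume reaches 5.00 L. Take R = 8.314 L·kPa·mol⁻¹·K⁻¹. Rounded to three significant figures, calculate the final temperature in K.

Adiabatic (γ = 5/3), T V^(γ−1) and P V^γ constant: T₂ = T₁·(V₁/V₂)^(γ−1) = 195.8 K; P₂ = P₁·(V₁/V₂)^γ = 23.69 kPa.

T₂ ≈ 196 K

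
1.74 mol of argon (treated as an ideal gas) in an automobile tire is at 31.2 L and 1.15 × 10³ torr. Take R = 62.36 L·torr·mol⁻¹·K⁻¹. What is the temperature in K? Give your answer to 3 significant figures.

T ≈ 331 K

PV = nRT ⇒ T = PV/(nR) = (1.15e+03 × 31.2) / (1.74 × 62.36)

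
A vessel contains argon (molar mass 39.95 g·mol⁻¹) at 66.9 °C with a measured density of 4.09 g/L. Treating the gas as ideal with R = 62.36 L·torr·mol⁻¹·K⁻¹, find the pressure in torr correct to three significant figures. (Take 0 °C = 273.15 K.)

P ≈ 2.17e+03 torr

ρ = PM/(RT) ⇒ P = ρRT/M = (4.09 × 62.36 × 340.0) / 39.95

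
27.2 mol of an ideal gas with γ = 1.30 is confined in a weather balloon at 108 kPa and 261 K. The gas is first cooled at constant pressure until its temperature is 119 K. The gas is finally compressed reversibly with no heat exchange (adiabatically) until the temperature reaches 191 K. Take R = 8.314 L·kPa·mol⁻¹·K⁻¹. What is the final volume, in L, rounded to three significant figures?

V₃ ≈ 51.5 L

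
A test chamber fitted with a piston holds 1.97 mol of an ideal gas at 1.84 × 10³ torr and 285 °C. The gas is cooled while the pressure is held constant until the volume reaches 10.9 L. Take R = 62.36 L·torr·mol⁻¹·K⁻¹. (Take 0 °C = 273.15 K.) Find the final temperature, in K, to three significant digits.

Convert: T₁ = 558.1 K.
From PV = nRT: V₁ = nRT₁/P₁ = 37.27 L.
Isobaric, so V/T is constant: P₂ = P₁; T₂ = T₁·(V₂/V₁) = 163.3 K.

T₂ ≈ 163 K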